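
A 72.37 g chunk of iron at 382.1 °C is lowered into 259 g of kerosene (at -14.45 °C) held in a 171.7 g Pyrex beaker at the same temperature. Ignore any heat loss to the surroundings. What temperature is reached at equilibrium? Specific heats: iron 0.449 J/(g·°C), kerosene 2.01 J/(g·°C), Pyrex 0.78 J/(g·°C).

Energy conservation, ΣQ = 0:
72.37·0.449·(T − 382.1) + 259·2.01·(T − (-14.45)) + 171.7·0.78·(T − (-14.45)) = 0
32.49(T − 382.1) + 520.59(T − (-14.45)) + 133.93(T − (-14.45)) = 0
(32.49 + 520.59 + 133.93) T = 32.49·382.1 + 520.59·(-14.45) + 133.93·(-14.45)
T ≈ 4.31 °C

T_f ≈ 4.3 °C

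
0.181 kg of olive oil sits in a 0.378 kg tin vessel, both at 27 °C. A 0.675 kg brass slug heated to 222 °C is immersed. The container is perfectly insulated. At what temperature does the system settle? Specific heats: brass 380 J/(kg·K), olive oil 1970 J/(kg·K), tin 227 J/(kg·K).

T_f ≈ 98.6 °C

Let T be the final temperature. ΣQ_i = 0:
0.675*380*(T − 222) + 0.181*1970*(T − 27) + 0.378*227*(T − 27) = 0
256.5(T − 222) + 356.57(T − 27) + 85.81(T − 27) = 0
698.88 T = 68887
T ≈ 98.57 °C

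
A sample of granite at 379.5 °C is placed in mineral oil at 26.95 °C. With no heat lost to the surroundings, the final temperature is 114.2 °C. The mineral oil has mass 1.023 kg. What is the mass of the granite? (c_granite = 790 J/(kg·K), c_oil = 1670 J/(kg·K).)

Heat lost by the granite = heat gained by the oil:
m·790·(379.5 − 114.2) = 1.023·1670·(114.2 − 26.95)
209587 m = 149059  ⇒  m ≈ 0.7112 kg

m ≈ 0.711 kg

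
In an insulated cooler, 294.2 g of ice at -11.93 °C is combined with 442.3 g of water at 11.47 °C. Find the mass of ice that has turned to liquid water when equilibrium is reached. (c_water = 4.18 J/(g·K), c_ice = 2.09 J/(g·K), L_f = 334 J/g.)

Cooling the water to 0 °C releases 442.3·4.18·11.47 = 21206 J.
Warming the ice to 0 °C takes 294.2·2.09·11.93 = 7335.5 J, leaving 13870 J for melting.
Fully melting the ice requires m_ice L_f = 294.2·334 = 98263 J.
Since 13870 < 98263 J, not all the ice melts; equilibrium is at 0 °C.
m_melted·334 = 13870  ⇒  m_melted ≈ 41.53 g.

m_melted ≈ 41.5 g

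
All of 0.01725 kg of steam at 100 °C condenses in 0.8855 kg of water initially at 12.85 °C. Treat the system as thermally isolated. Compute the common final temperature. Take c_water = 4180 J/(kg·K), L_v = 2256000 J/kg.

T_f ≈ 24.8 °C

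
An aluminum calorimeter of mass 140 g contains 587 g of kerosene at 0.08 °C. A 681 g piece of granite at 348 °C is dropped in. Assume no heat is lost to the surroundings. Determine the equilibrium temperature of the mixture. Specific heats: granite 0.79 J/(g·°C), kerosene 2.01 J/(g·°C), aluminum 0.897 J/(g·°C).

T_f ≈ 101.6 °C

With ΣQ=0 the equilibrium temperature is the m·c-weighted mean:
T_f = (537.99*348 + 1179.9*0.08 + 125.58*0.08) / (537.99 + 1179.9 + 125.58)
    = 187325 / 1843.4 ≈ 101.62 °C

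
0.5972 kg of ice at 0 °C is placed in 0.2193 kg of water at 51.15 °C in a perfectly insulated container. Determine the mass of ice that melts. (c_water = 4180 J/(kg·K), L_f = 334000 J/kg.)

Water can give up m c ΔT = 0.2193·4180·51.15 = 46888 J before reaching 0 °C.
Melting all 0.5972 kg of ice would need 0.5972·334000 = 199465 J.
46888 J < 199465 J, so only part of the ice melts and the system sits at 0 °C.
Mass melted = 46888/334000 ≈ 0.1404 kg.

m_melted ≈ 0.14 kg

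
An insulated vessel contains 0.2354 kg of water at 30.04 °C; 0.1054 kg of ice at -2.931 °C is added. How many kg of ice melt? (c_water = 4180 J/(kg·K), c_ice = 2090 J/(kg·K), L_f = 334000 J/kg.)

m_melted ≈ 0.0866 kg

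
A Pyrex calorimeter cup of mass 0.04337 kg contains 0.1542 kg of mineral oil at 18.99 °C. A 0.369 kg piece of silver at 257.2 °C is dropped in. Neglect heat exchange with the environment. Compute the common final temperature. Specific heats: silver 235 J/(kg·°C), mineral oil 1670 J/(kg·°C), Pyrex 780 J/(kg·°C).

T_f ≈ 73.6 °C

Let T be the final temperature. ΣQ_i = 0:
0.369*235*(T − 257.2) + 0.1542*1670*(T − 18.99) + 0.04337*780*(T − 18.99) = 0
86.72(T − 257.2) + 257.51(T − 18.99) + 33.83(T − 18.99) = 0
378.06 T = 27836
T ≈ 73.63 °C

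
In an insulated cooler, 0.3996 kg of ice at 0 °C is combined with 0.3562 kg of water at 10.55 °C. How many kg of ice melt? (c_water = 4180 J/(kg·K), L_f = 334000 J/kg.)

Cooling the water to 0 °C releases 0.3562·4180·10.55 = 15708 J.
Fully melting the ice requires m_ice L_f = 0.3996·334000 = 133466 J.
That's not enough to melt it all — equilibrium is at 0 °C with ice remaining.
m_melt = 15708 / L_f = 0.04703 kg.

m_melted ≈ 0.047 kg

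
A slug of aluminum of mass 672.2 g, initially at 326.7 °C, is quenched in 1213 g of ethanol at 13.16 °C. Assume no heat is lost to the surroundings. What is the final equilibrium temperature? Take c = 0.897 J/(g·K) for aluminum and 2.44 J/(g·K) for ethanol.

T_f ≈ 66.2 °C

T_f = Σ m_i c_i T_i / Σ m_i c_i:
T_f = (602.96·326.7 + 2959.7·13.16) / (602.96 + 2959.7)
    = 235938 / 3562.7 ≈ 66.22 °C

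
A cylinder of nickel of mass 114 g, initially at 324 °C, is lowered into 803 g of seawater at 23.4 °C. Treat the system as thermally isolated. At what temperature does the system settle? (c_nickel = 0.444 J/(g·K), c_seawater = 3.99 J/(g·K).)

T_f ≈ 28.1 °C

Taking heat into each body as positive, Σ m c ΔT = 0:
114*0.444*(T − 324) + 803*3.99*(T − 23.4) = 0
50.62(T − 324) + 3204(T − 23.4) = 0
(50.62 + 3204) T = 50.62*324 + 3204*23.4
T ≈ 28.07 °C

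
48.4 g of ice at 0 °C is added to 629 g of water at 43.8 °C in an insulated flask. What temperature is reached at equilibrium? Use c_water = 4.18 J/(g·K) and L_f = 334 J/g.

T_f ≈ 35.0 °C

Setting the total heat transfer to zero:
melt ice: 48.4×334 = 16166
  meltwater 0→T: 48.4×4.18×T = 202.31 T
  water: 2629.2(T − 43.8)
2831.5 T = 115160 − 16166 = 98994
T ≈ 34.96 °C (positive, so assuming full melt was valid).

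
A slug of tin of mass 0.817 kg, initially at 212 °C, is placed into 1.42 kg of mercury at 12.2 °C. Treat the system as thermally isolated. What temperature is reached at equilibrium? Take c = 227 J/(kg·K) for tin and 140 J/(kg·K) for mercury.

T_f ≈ 108.6 °C

Heat gained plus heat lost sum to zero:
0.817*227*(T − 212) + 1.42*140*(T − 12.2) = 0
384.26 T = 41743
T = 41743/384.26 ≈ 108.63 °C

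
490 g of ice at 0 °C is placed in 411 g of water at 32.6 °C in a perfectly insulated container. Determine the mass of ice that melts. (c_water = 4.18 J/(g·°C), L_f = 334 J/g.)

Water can give up m c ΔT = 411×4.18×32.6 = 56006 J before reaching 0 °C.
Melting all 490 g of ice would need 490×334 = 163660 J.
56006 J < 163660 J, so only part of the ice melts and the system sits at 0 °C.
m_melted×334 = 56006  ⇒  m_melted ≈ 167.7 g.

m_melted ≈ 168 g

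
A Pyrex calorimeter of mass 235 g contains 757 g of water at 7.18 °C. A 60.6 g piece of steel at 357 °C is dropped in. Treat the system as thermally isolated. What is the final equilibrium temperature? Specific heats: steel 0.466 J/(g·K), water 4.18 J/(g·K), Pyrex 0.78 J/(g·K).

T_f ≈ 10.1 °C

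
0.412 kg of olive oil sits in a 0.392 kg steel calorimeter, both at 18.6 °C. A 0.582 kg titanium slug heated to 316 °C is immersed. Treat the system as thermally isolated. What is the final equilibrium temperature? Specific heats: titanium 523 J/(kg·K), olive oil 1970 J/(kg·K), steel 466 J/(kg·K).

Taking heat into each body as positive, Σ m c ΔT = 0:
0.582*523*(T − 316) + 0.412*1970*(T − 18.6) + 0.392*466*(T − 18.6) = 0
1298.7 T = 114680
T ≈ 88.30 °C

T_f ≈ 88.3 °C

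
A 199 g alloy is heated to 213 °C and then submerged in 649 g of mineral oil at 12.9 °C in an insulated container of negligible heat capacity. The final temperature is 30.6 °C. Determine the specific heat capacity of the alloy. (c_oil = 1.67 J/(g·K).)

c ≈ 0.529 J/(g·K)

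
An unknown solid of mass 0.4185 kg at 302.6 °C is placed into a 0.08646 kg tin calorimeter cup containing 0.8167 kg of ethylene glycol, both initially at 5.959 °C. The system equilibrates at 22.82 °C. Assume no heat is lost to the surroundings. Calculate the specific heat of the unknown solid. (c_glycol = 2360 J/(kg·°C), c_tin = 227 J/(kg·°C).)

c ≈ 280 J/(kg·°C)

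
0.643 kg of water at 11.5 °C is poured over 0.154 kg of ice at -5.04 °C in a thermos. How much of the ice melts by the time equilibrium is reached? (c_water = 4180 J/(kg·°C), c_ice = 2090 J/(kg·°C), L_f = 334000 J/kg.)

Water can give up m c ΔT = 0.643×4180×11.5 = 30909 J before reaching 0 °C.
Of that, 0.154×2090×5.04 = 1622.2 J goes to bring the ice to 0 °C, leaving 29287 J.
Fully melting the ice requires m_ice L_f = 0.154×334000 = 51436 J.
That's not enough to melt it all — equilibrium is at 0 °C with ice remaining.
m_melt = 29287 / L_f = 0.08769 kg.

m_melted ≈ 0.0877 kg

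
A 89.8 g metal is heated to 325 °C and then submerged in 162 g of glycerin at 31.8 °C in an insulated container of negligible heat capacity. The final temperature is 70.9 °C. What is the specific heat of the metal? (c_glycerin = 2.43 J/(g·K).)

c ≈ 0.675 J/(g·K)

Setting the total heat transfer to zero:
89.8×c×(70.9 − 325) + 162×2.43×(70.9 − 31.8) = 0
-22818 c = -15392
c = -15392/-22818 ≈ 0.6746 J/(g·K)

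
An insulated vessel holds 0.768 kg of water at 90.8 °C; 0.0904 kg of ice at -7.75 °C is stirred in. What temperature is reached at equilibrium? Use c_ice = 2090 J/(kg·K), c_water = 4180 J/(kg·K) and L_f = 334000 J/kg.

Energy balance with sensible and latent terms:
warm ice to 0 °C: 0.0904·2090·(0 − (-7.75)) = 1464.3
  melt ice: 0.0904·334000 = 30194
  warm the meltwater: 377.87 T
  water: 3210.2(T − 90.8)
3588.1 T = 291490 − 31658 = 259832
T ≈ 72.41 °C (positive, so assuming full melt was valid).

T_f ≈ 72.4 °C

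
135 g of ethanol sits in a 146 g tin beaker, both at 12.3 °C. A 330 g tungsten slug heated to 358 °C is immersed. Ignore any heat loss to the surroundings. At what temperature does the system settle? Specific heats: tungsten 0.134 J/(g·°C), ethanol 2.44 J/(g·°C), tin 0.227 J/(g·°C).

T_f ≈ 49.9 °C

Taking heat into each body as positive, Σ m c ΔT = 0:
330*0.134*(T − 358) + 135*2.44*(T − 12.3) + 146*0.227*(T − 12.3) = 0
406.76 T = 20290
T = 20290 / 406.76 = 49.9 °C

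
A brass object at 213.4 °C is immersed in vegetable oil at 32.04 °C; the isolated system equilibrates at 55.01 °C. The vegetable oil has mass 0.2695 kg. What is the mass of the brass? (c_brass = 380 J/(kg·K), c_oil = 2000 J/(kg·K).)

m ≈ 0.206 kg

Setting the total heat transfer to zero:
m×380×(55.01 − 213.4) + 0.2695×2000×(55.01 − 32.04) = 0
-60188 m = -12381
m = -12381/-60188 ≈ 0.2057 kg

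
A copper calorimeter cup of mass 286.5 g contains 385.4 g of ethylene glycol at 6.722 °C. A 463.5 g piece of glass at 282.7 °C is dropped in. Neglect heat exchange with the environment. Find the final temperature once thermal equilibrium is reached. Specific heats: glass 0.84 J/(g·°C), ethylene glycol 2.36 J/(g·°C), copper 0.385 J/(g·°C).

T_f ≈ 83.0 °C

Heat gained plus heat lost sum to zero:
463.5*0.84*(T − 282.7) + 385.4*2.36*(T − 6.722) + 286.5*0.385*(T − 6.722) = 0
1409.2 T = 116922
T = 116922/1409.2 ≈ 82.97 °C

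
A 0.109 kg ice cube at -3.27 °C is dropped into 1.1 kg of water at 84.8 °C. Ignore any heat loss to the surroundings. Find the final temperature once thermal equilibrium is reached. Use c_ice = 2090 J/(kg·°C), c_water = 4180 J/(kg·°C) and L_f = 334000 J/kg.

Taking heat into each body as positive, Σ m c ΔT = 0:
ice -3.27→0 °C: 0.109×2090×3.27 = 744.94
  fusion: m_ice L_f = 0.109×334000 = 36406
  warm the meltwater: 455.62 T
  water: 4598(T − 84.8)
5053.6 T = 389910 − 37151 = 352759
T ≈ 69.80 °C (positive, so assuming full melt was valid).

T_f ≈ 69.8 °C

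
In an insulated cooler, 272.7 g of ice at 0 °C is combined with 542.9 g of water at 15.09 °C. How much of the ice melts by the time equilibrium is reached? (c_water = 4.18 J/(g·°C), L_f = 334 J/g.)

Water can give up m c ΔT = 542.9·4.18·15.09 = 34244 J before reaching 0 °C.
Fully melting the ice requires m_ice L_f = 272.7·334 = 91082 J.
That's not enough to melt it all — equilibrium is at 0 °C with ice remaining.
m_melted·334 = 34244  ⇒  m_melted ≈ 102.5 g.

m_melted ≈ 103 g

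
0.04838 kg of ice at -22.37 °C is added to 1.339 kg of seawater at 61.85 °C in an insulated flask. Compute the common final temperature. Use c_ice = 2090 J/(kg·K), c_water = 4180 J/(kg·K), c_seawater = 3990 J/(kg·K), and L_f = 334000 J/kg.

T_f ≈ 56.3 °C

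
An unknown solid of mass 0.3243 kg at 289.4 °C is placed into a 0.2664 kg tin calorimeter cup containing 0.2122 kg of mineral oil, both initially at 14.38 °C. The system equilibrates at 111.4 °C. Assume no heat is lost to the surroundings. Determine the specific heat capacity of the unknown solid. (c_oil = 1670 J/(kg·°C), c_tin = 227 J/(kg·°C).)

Energy conservation, ΣQ = 0:
0.3243×c×(111.4 − 289.4) + 0.2122×1670×(111.4 − 14.38) + 0.2664×227×(111.4 − 14.38) = 0
-57.73 c = -40248
c = -40248/-57.73 ≈ 697.2 J/(kg·°C)

c ≈ 697 J/(kg·°C)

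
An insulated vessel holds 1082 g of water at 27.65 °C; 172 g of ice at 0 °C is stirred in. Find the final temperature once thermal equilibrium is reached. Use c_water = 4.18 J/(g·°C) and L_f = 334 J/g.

Energy balance with sensible and latent terms:
melt ice: 172·334 = 57448
  meltwater 0→T: 172·4.18·T = 718.96 T
  water cools: 1082·4.18·(T − 27.65) = 4522.8(T − 27.65)
5241.7 T = 125054 − 57448 = 67606
T ≈ 12.90 °C. Since T > 0 °C, the all-ice-melts assumption holds.

T_f ≈ 12.9 °C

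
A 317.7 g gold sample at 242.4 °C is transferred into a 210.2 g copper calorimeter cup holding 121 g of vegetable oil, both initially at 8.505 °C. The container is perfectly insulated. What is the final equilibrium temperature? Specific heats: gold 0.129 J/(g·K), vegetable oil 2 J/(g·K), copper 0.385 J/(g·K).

Net heat exchanged in the isolated system is zero:
317.7×0.129×(T − 242.4) + 121×2×(T − 8.505) + 210.2×0.385×(T − 8.505) = 0
40.98(T − 242.4) + 242(T − 8.505) + 80.93(T − 8.505) = 0
363.91 T = 12681
T = 12681/363.91 ≈ 34.85 °C

T_f ≈ 34.8 °C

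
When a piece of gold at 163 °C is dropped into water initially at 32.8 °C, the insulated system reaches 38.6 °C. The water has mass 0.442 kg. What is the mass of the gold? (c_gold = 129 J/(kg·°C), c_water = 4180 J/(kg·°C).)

Heat gained plus heat lost sum to zero:
m·129·(38.6 − 163) + 0.442·4180·(38.6 − 32.8) = 0
-16048 m = -10716
m = -10716/-16048 ≈ 0.6678 kg

m ≈ 0.668 kg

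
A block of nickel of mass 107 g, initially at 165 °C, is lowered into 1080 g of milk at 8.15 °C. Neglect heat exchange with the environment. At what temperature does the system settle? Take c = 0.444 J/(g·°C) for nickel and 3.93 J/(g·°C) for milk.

Setting the total heat transfer to zero:
107*0.444*(T − 165) + 1080*3.93*(T − 8.15) = 0
47.51(T − 165) + 4244.4(T − 8.15) = 0
(47.51 + 4244.4) T = 47.51*165 + 4244.4*8.15
T = 42431/4291.9 ≈ 9.89 °C

T_f ≈ 9.9 °C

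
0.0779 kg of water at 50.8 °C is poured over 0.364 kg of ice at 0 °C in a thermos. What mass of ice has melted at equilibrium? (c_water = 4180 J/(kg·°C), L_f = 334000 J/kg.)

Water can give up m c ΔT = 0.0779·4180·50.8 = 16542 J before reaching 0 °C.
Melting all 0.364 kg of ice would need 0.364·334000 = 121576 J.
Since 16542 < 121576 J, not all the ice melts; equilibrium is at 0 °C.
m_melt = 16542 / L_f = 0.04953 kg.

m_melted ≈ 0.0495 kg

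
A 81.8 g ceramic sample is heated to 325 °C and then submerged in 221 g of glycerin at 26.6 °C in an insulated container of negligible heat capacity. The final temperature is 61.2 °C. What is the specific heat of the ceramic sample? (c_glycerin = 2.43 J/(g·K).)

Net heat exchanged in the isolated system is zero:
81.8×c×(61.2 − 325) + 221×2.43×(61.2 − 26.6) = 0
-21579 c = -18581
c = -18581/-21579 ≈ 0.8611 J/(g·K)

c ≈ 0.861 J/(g·K)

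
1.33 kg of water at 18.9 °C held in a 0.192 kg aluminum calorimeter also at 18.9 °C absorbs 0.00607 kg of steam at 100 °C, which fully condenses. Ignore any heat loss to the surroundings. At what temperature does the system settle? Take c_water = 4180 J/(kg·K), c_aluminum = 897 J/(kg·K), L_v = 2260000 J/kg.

Energy conservation, ΣQ = 0:
condense steam: −0.00607·2260000 = −13718; condensed water 100 °C→T: 25.37(T − 100); original water: 5559.4(T − 18.9); aluminum cup: 0.192·897·(T − 18.9) = 172.22(T − 18.9)
5757 T = 13718 + 2537.3 + 108328 = 124583
T ≈ 21.64 °C — below 100 °C, confirming all the steam condensed.

T_f ≈ 21.6 °C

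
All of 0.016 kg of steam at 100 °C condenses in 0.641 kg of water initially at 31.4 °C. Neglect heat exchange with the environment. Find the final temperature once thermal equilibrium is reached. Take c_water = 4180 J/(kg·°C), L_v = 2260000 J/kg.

T_f ≈ 46.2 °C

Conservation of energy gives ΣQ = 0:
steam→water at 100 °C releases m L_v = 0.016·2260000 = 36160; condensed water 100 °C→T: 66.88(T − 100); original water: 2679.4(T − 31.4)
2746.3 T = 36160 + 6688 + 84133 = 126981
T ≈ 46.24 °C, under the boiling point, so the assumption holds.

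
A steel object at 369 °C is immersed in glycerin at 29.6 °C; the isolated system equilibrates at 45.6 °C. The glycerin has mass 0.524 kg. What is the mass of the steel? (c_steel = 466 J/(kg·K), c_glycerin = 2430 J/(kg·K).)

Conservation of energy gives ΣQ = 0:
m×466×(45.6 − 369) + 0.524×2430×(45.6 − 29.6) = 0
-150704 m = -20373
m = -20373/-150704 ≈ 0.1352 kg

m ≈ 0.135 kg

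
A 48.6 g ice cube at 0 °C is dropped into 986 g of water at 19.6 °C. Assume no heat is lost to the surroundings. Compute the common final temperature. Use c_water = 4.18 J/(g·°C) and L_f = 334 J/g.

T_f ≈ 14.9 °C

Energy balance with sensible and latent terms:
melt ice: 48.6·334 = 16232; warm the meltwater: 203.15 T; water: 4121.5(T − 19.6)
4324.6 T = 80781 − 16232 = 64549
T ≈ 14.93 °C (positive, so assuming full melt was valid).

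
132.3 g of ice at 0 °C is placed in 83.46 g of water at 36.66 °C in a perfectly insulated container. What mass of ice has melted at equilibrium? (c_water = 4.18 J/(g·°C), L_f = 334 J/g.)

Heat available from the water dropping to 0 °C: 83.46×4.18×36.66 = 12789 J.
To melt every bit of ice: 132.3×334 = 44188 J.
Since 12789 < 44188 J, not all the ice melts; equilibrium is at 0 °C.
m_melted×334 = 12789  ⇒  m_melted ≈ 38.29 g.

m_melted ≈ 38.3 g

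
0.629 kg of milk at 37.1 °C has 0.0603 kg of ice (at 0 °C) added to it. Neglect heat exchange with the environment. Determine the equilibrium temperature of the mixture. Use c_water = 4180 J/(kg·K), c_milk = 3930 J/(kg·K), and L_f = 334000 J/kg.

T_f ≈ 26.3 °C

Taking heat into each body as positive, Σ m c ΔT = 0:
melt ice: 0.0603·334000 = 20140
  warm the meltwater: 252.05 T
  milk cools: 0.629·3930·(T − 37.1) = 2472(T − 37.1)
2724 T = 91710 − 20140 = 71570
T ≈ 26.27 °C — above 0 °C, consistent with complete melting.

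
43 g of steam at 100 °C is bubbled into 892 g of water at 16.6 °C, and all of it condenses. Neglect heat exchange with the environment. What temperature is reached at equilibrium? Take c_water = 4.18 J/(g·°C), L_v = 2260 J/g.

T_f ≈ 45.3 °C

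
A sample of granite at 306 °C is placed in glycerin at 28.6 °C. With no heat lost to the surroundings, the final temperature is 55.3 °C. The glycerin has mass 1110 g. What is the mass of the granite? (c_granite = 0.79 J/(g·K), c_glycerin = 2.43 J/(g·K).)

Heat gained plus heat lost sum to zero:
m·0.79·(55.3 − 306) + 1110·2.43·(55.3 − 28.6) = 0
-198.05 m = -72018
m = -72018/-198.05 ≈ 363.6 g

m ≈ 364 g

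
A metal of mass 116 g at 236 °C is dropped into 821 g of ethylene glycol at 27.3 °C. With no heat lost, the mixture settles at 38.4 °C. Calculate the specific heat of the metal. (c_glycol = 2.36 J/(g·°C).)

Conservation of energy gives ΣQ = 0:
116·c·(38.4 − 236) + 821·2.36·(38.4 − 27.3) = 0
-22922 c = -21507
c = -21507/-22922 ≈ 0.9383 J/(g·°C)

c ≈ 0.938 J/(g·°C)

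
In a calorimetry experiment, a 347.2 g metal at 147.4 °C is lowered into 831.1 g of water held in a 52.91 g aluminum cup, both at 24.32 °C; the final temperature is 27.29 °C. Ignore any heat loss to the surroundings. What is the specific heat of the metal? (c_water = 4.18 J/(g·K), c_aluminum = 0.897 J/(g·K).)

Setting the total heat transfer to zero:
347.2×c×(27.29 − 147.4) + 831.1×4.18×(27.29 − 24.32) + 52.91×0.897×(27.29 − 24.32) = 0
-41702 c = -10459
c = -10459/-41702 ≈ 0.2508 J/(g·K)

c ≈ 0.251 J/(g·K)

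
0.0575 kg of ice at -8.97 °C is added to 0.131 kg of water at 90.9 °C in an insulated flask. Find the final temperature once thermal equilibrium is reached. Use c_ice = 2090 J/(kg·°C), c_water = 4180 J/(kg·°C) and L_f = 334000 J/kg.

Taking heat into each body as positive, Σ m c ΔT = 0:
warm ice to 0 °C: 0.0575×2090×(0 − (-8.97)) = 1078
  latent heat to melt: 0.0575×334000 = 19205
  meltwater 0→T: 0.0575×4180×T = 240.35 T
  water: 547.58(T − 90.9)
787.93 T = 49775 − 20283 = 29492
T ≈ 37.43 °C (positive, so assuming full melt was valid).

T_f ≈ 37.4 °C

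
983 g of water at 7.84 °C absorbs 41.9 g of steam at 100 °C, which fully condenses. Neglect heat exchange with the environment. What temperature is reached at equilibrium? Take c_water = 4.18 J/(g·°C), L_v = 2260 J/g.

Sum of m c ΔT and latent-heat terms is zero:
latent heat released on condensation: 41.9×2260 = 94694; condensed water 100 °C→T: 175.14(T − 100); original water: 4108.9(T − 7.84)
4284.1 T = 94694 + 17514 + 32214 = 144422
T ≈ 33.71 °C (< 100 °C, so full condensation is consistent).

T_f ≈ 33.7 °C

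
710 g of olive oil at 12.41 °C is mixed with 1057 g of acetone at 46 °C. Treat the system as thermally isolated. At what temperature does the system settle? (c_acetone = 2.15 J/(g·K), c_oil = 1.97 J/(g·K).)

T_f ≈ 33.2 °C

Let T be the final temperature. ΣQ_i = 0:
1057*2.15*(T − 46) + 710*1.97*(T − 12.41) = 0
2272.5(T − 46) + 1398.7(T − 12.41) = 0
3671.2 T = 121895
T ≈ 33.20 °C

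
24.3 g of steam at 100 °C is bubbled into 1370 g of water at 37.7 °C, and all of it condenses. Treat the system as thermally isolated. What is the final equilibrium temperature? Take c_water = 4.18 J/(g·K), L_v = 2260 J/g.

Net heat exchanged in the isolated system is zero:
steam→water at 100 °C releases m L_v = 24.3×2260 = 54918
  condensate cools 100→T: 24.3×4.18×(T − 100) = 101.57(T − 100)
  water warms: 1370×4.18×(T − 37.7) = 5726.6(T − 37.7)
5828.2 T = 54918 + 10157 + 215893 = 280968
T ≈ 48.21 °C (< 100 °C, so full condensation is consistent).

T_f ≈ 48.2 °C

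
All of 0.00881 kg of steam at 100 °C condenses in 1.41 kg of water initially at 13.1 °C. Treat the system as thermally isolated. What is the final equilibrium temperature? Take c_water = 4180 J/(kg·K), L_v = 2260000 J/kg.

T_f ≈ 17.0 °C

Heat gained plus heat lost sum to zero:
condense steam: −0.00881·2260000 = −19911
  condensed water 100 °C→T: 36.83(T − 100)
  water warms: 1.41·4180·(T − 13.1) = 5893.8(T − 13.1)
5930.6 T = 19911 + 3682.6 + 77209 = 100802
T ≈ 17.00 °C, under the boiling point, so the assumption holds.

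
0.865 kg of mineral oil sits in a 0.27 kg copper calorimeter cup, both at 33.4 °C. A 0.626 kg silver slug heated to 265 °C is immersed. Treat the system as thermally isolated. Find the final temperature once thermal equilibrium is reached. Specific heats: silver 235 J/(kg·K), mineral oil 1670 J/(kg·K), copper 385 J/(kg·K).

Setting the total heat transfer to zero:
0.626×235×(T − 265) + 0.865×1670×(T − 33.4) + 0.27×385×(T − 33.4) = 0
(147.11 + 1444.5 + 103.95) T = 147.11×265 + 1444.5×33.4 + 103.95×33.4
T = 90704/1695.6 ≈ 53.49 °C

T_f ≈ 53.5 °C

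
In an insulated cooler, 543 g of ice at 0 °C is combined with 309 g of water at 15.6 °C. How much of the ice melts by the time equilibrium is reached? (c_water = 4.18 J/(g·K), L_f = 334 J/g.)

m_melted ≈ 60.3 g

Cooling the water to 0 °C releases 309×4.18×15.6 = 20149 J.
To melt every bit of ice: 543×334 = 181362 J.
Since 20149 < 181362 J, not all the ice melts; equilibrium is at 0 °C.
m_melted×334 = 20149  ⇒  m_melted ≈ 60.33 g.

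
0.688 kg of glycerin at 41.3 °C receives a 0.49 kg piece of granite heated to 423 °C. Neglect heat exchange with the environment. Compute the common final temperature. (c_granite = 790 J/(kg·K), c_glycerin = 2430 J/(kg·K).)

T_f is the heat-capacity-weighted average of the initial temperatures:
T_f = (387.1×423 + 1671.8×41.3) / (387.1 + 1671.8)
    = 232790 / 2058.9 ≈ 113.06 °C

T_f ≈ 113.1 °C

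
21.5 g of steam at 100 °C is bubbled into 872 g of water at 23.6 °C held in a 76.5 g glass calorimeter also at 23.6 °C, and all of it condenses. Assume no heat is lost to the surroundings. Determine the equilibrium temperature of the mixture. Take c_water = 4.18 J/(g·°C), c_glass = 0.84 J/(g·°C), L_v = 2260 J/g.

T_f ≈ 38.2 °C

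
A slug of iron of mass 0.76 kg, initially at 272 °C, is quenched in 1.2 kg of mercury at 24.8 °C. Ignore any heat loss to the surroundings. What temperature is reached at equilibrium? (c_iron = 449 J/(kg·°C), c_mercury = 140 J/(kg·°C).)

Conservation of energy gives ΣQ = 0:
0.76×449×(T − 272) + 1.2×140×(T − 24.8) = 0
341.24(T − 272) + 168(T − 24.8) = 0
509.24 T = 96984
T = 96984 / 509.24 = 190 °C

T_f ≈ 190.4 °C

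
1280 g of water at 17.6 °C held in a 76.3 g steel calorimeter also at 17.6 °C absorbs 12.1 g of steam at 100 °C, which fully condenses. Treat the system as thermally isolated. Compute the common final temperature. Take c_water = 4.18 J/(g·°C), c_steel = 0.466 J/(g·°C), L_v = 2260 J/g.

Setting the total heat transfer to zero:
steam→water at 100 °C releases m L_v = 12.1·2260 = 27346; condensate cools 100→T: 12.1·4.18·(T − 100) = 50.58(T − 100); water warms: 1280·4.18·(T − 17.6) = 5350.4(T − 17.6); steel cup: 76.3·0.466·(T − 17.6) = 35.56(T − 17.6)
5436.5 T = 27346 + 5057.8 + 94793 = 127197
T ≈ 23.40 °C, under the boiling point, so the assumption holds.

T_f ≈ 23.4 °C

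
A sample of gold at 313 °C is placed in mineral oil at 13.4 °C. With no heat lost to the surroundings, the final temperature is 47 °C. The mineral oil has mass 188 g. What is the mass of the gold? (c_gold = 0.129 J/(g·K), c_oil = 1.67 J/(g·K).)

m ≈ 307 g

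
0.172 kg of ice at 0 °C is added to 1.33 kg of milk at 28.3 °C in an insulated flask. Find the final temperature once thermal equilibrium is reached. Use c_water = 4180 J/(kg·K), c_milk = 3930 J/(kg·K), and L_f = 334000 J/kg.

T_f ≈ 15.2 °C

Taking heat into each body as positive, Σ m c ΔT = 0:
melt ice: 0.172·334000 = 57448; meltwater 0→T: 0.172·4180·T = 718.96 T; milk cools: 1.33·3930·(T − 28.3) = 5226.9(T − 28.3)
5945.9 T = 147921 − 57448 = 90473
T ≈ 15.22 °C — above 0 °C, consistent with complete melting.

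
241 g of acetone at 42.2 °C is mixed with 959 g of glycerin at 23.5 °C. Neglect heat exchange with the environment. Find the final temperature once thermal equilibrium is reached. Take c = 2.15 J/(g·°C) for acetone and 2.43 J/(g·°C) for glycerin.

T_f ≈ 26.9 °C

Heat gained plus heat lost sum to zero:
241·2.15·(T − 42.2) + 959·2.43·(T − 23.5) = 0
518.15(T − 42.2) + 2330.4(T − 23.5) = 0
2848.5 T = 76630
T = 76630/2848.5 ≈ 26.90 °C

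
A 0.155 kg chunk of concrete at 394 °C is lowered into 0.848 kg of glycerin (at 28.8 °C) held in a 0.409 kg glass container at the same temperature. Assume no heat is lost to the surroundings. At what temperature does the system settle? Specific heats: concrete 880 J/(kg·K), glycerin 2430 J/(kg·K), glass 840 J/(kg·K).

T_f ≈ 48.4 °C

Let T be the final temperature. ΣQ_i = 0:
0.155×880×(T − 394) + 0.848×2430×(T − 28.8) + 0.409×840×(T − 28.8) = 0
136.4(T − 394) + 2060.6(T − 28.8) + 343.56(T − 28.8) = 0
2540.6 T = 122983
T = 122983 / 2540.6 = 48.4 °C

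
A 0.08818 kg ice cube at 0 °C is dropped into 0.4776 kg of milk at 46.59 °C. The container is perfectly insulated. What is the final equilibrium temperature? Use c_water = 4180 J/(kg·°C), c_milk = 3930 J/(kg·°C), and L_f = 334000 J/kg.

T_f ≈ 25.8 °C

Heat gained plus heat lost sum to zero:
melt ice: 0.08818×334000 = 29452
  warm the meltwater: 368.59 T
  milk cools: 0.4776×3930×(T − 46.59) = 1877(T − 46.59)
2245.6 T = 87448 − 29452 = 57996
T ≈ 25.83 °C. Since T > 0 °C, the all-ice-melts assumption holds.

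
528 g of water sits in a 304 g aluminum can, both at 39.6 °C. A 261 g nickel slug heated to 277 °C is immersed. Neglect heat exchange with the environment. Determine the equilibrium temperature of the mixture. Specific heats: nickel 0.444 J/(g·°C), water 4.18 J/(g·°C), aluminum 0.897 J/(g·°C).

T_f ≈ 50.2 °C

Taking heat into each body as positive, Σ m c ΔT = 0:
261*0.444*(T − 277) + 528*4.18*(T − 39.6) + 304*0.897*(T − 39.6) = 0
(115.88 + 2207 + 272.69) T = 115.88*277 + 2207*39.6 + 272.69*39.6
T ≈ 50.20 °C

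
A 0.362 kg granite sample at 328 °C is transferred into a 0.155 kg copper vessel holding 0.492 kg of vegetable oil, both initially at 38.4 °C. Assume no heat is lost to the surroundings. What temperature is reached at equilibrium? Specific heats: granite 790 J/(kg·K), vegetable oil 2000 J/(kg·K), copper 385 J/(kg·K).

T_f ≈ 100.7 °C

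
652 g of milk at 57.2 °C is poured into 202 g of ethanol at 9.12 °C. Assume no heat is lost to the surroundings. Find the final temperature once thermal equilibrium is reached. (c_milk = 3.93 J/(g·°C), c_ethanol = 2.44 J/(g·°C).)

T_f ≈ 49.4 °C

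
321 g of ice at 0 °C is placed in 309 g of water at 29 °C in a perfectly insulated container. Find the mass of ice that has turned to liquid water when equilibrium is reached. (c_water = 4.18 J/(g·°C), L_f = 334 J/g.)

m_melted ≈ 112 g

Cooling the water to 0 °C releases 309·4.18·29 = 37457 J.
To melt every bit of ice: 321·334 = 107214 J.
37457 J < 107214 J, so only part of the ice melts and the system sits at 0 °C.
m_melt = 37457 / L_f = 112.1 g.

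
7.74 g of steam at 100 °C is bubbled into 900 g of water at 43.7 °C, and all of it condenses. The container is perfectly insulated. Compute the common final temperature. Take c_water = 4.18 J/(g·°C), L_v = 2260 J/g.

Sum of m c ΔT and latent-heat terms is zero:
latent heat released on condensation: 7.74×2260 = 17492
  condensate cools 100→T: 7.74×4.18×(T − 100) = 32.35(T − 100)
  original water: 3762(T − 43.7)
3794.4 T = 17492 + 3235.3 + 164399 = 185127
T ≈ 48.79 °C, under the boiling point, so the assumption holds.

T_f ≈ 48.8 °C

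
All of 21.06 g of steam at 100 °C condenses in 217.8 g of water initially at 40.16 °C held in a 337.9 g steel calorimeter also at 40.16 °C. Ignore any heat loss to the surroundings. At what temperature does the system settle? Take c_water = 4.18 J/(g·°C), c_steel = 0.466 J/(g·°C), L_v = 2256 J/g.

Energy balance with sensible and latent terms:
latent heat released on condensation: 21.06×2256 = 47511
  condensate cools 100→T: 21.06×4.18×(T − 100) = 88.03(T − 100)
  water warms: 217.8×4.18×(T − 40.16) = 910.4(T − 40.16)
  steel cup: 337.9×0.466×(T − 40.16) = 157.46(T − 40.16)
1155.9 T = 47511 + 8803.1 + 42885 = 99200
T ≈ 85.82 °C (< 100 °C, so full condensation is consistent).

T_f ≈ 85.8 °C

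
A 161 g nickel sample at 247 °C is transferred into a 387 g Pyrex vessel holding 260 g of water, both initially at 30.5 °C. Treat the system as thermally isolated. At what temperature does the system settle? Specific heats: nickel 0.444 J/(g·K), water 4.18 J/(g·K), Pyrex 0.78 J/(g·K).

T_f ≈ 41.1 °C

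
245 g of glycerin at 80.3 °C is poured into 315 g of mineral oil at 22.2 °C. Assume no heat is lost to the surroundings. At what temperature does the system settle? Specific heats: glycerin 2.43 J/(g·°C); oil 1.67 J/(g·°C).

T_f ≈ 53.0 °C

T_f = Σ m_i c_i T_i / Σ m_i c_i:
T_f = (595.35·80.3 + 526.05·22.2) / (595.35 + 526.05)
    = 59485 / 1121.4 ≈ 53.05 °C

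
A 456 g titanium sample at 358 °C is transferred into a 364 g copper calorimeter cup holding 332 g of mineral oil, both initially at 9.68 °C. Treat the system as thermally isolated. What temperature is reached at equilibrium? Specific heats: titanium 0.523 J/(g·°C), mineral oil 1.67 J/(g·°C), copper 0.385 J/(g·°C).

T_f ≈ 98.7 °C

Setting the total heat transfer to zero:
456*0.523*(T − 358) + 332*1.67*(T − 9.68) + 364*0.385*(T − 9.68) = 0
238.49(T − 358) + 554.44(T − 9.68) + 140.14(T − 9.68) = 0
(238.49 + 554.44 + 140.14) T = 238.49*358 + 554.44*9.68 + 140.14*9.68
T = 92102 / 933.07 = 98.7 °C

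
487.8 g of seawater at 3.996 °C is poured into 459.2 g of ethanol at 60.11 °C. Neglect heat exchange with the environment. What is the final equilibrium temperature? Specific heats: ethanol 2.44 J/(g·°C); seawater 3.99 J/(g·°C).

T_f ≈ 24.5 °C

Setting the total heat transfer to zero:
459.2·2.44·(T − 60.11) + 487.8·3.99·(T − 3.996) = 0
1120.4(T − 60.11) + 1946.3(T − 3.996) = 0
(1120.4 + 1946.3) T = 1120.4·60.11 + 1946.3·3.996
T = 75128/3066.8 ≈ 24.50 °C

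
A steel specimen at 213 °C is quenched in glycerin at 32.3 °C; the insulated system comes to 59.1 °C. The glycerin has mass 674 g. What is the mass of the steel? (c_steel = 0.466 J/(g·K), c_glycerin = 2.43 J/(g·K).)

Heat lost by the steel = heat gained by the glycerin:
m×0.466×(213 − 59.1) = 674×2.43×(59.1 − 32.3)
71.72 m = 43894  ⇒  m ≈ 612 g

m ≈ 612 g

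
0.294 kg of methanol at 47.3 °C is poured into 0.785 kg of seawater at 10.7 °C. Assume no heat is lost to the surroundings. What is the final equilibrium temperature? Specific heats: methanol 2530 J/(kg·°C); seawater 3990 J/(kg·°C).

T_f ≈ 17.7 °C

Let T be the final temperature. ΣQ_i = 0:
0.294*2530*(T − 47.3) + 0.785*3990*(T − 10.7) = 0
3876 T = 68697
T = 68697/3876 ≈ 17.72 °C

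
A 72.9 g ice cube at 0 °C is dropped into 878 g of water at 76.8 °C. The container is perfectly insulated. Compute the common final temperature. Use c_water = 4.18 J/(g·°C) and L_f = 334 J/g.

T_f ≈ 64.8 °C

Heat gained plus heat lost sum to zero:
fusion: m_ice L_f = 72.9×334 = 24349; meltwater 0→T: 72.9×4.18×T = 304.72 T; water cools: 878×4.18×(T − 76.8) = 3670(T − 76.8)
3974.8 T = 281859 − 24349 = 257510
T ≈ 64.79 °C (positive, so assuming full melt was valid).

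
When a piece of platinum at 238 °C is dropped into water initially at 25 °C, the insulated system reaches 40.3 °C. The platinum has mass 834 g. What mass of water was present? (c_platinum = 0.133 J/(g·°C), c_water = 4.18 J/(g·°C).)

m ≈ 343 g

Conservation of energy gives ΣQ = 0:
834·0.133·(40.3 − 238) + m·4.18·(40.3 − 25) = 0
63.95 m = 21929
m = 21929/63.95 ≈ 342.9 g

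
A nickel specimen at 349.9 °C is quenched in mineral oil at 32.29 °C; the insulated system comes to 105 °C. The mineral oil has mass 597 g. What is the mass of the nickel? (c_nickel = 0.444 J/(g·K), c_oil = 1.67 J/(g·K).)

m ≈ 667 g

Heat lost by the nickel = heat gained by the oil:
m·0.444·(349.9 − 105) = 597·1.67·(105 − 32.29)
108.74 m = 72491  ⇒  m ≈ 666.7 g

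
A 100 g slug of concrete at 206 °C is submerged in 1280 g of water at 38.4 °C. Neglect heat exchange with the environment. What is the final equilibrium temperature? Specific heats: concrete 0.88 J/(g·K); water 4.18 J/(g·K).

T_f is the heat-capacity-weighted average of the initial temperatures:
T_f = (88*206 + 5350.4*38.4) / (88 + 5350.4)
    = 223583 / 5438.4 ≈ 41.11 °C

T_f ≈ 41.1 °C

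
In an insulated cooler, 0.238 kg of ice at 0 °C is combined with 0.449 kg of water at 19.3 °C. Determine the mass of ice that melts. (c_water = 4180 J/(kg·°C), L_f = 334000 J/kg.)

m_melted ≈ 0.108 kg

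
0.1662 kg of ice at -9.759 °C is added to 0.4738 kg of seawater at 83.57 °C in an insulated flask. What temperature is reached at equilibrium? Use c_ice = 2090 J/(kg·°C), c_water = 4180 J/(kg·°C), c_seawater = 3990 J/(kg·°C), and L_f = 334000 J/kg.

T_f ≈ 38.3 °C

Heat gained plus heat lost sum to zero:
ice -9.759→0 °C: 0.1662·2090·9.759 = 3389.9; latent heat to melt: 0.1662·334000 = 55511; meltwater 0→T: 0.1662·4180·T = 694.72 T; seawater: 1890.5(T − 83.57)
2585.2 T = 157986 − 58901 = 99085
T ≈ 38.33 °C — above 0 °C, consistent with complete melting.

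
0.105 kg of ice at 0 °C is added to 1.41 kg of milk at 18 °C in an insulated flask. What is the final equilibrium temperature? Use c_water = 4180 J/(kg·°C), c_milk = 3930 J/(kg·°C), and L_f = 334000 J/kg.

T_f ≈ 10.8 °C

Setting the total heat transfer to zero:
fusion: m_ice L_f = 0.105·334000 = 35070
  meltwater 0→T: 0.105·4180·T = 438.9 T
  milk: 5541.3(T − 18)
5980.2 T = 99743 − 35070 = 64673
T ≈ 10.81 °C. Since T > 0 °C, the all-ice-melts assumption holds.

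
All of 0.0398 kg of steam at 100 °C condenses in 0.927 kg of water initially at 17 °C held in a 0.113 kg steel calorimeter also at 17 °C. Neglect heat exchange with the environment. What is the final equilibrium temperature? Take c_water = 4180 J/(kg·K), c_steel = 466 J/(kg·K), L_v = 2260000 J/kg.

Heat gained plus heat lost sum to zero:
condense steam: −0.0398×2260000 = −89948; condensed water 100 °C→T: 166.36(T − 100); original water: 3874.9(T − 17); cup: 52.66(T − 17)
4093.9 T = 89948 + 16636 + 66768 = 173352
T ≈ 42.34 °C, under the boiling point, so the assumption holds.

T_f ≈ 42.3 °C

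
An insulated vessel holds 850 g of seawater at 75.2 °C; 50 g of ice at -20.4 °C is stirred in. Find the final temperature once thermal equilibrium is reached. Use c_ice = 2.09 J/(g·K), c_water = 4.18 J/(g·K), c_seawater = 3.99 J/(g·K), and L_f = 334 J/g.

T_f ≈ 65.6 °C

Energy balance with sensible and latent terms:
warm ice to 0 °C: 50·2.09·(0 − (-20.4)) = 2131.8; latent heat to melt: 50·334 = 16700; meltwater 0→T: 50·4.18·T = 209 T; seawater: 3391.5(T − 75.2)
3600.5 T = 255041 − 18832 = 236209
T ≈ 65.60 °C — above 0 °C, consistent with complete melting.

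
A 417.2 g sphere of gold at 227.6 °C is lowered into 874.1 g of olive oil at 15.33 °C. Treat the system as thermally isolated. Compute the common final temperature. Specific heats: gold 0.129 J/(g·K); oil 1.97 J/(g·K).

Net heat exchanged in the isolated system is zero:
417.2·0.129·(T − 227.6) + 874.1·1.97·(T − 15.33) = 0
53.82(T − 227.6) + 1722(T − 15.33) = 0
(53.82 + 1722) T = 53.82·227.6 + 1722·15.33
T ≈ 21.76 °C

T_f ≈ 21.8 °C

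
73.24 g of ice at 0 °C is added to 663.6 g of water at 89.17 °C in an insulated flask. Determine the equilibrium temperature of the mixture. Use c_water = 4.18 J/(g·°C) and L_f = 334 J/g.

Energy balance with sensible and latent terms:
melt ice: 73.24·334 = 24462; meltwater 0→T: 73.24·4.18·T = 306.14 T; water cools: 663.6·4.18·(T − 89.17) = 2773.8(T − 89.17)
3080 T = 247344 − 24462 = 222882
T ≈ 72.36 °C (positive, so assuming full melt was valid).

T_f ≈ 72.4 °C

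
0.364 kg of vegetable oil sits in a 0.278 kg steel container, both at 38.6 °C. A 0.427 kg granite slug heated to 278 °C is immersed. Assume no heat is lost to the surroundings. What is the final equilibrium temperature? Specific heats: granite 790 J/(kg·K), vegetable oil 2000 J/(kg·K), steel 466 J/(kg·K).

T_f ≈ 106.2 °C

With ΣQ=0 the equilibrium temperature is the m·c-weighted mean:
T_f = (337.33*278 + 728*38.6 + 129.55*38.6) / (337.33 + 728 + 129.55)
    = 126879 / 1194.9 ≈ 106.19 °C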